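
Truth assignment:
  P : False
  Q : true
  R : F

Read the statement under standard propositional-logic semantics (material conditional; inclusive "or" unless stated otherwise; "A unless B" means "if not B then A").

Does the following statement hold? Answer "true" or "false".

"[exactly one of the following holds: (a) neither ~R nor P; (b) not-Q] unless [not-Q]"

In symbols: ((not R nor P) xor not Q) or not Q

not R = not False = True
not R nor P = True nor False = False
not Q = not True = False
(not R nor P) xor not Q = False xor False = False
not Q = not True = False
((not R nor P) xor not Q) or not Q = False or False = False

The statement is false.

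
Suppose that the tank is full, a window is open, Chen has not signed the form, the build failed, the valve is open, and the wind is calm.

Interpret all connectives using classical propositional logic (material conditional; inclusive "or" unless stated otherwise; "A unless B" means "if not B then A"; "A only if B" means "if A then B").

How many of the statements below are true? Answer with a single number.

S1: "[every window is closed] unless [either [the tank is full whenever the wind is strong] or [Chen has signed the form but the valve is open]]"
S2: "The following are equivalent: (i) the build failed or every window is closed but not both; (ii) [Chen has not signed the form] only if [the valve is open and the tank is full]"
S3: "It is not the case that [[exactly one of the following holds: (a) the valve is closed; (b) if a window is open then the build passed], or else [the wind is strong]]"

Let V = "a window is open" (T), Q = "the wind is strong" (F), L = "the tank is full" (T), M = "Chen has signed the form" (F), H = "the valve is open" (T), N = "the build passed" (F).

S1: Formalization: ¬V ∨ ((Q → L) ∨ (M ∧ H))

¬V = ¬T = F
Q → L = F → T = T
M ∧ H = F ∧ T = F
(Q → L) ∨ (M ∧ H) = T ∨ F = T
¬V ∨ ((Q → L) ∨ (M ∧ H)) = F ∨ T = T
So S1 is true.

S2: This is (¬N ⊕ ¬V) ↔ (¬M → (H ∧ L)).

¬N = ¬F = T
¬V = ¬T = F
¬N ⊕ ¬V = T ⊕ F = T
¬M = ¬F = T
H ∧ L = T ∧ T = T
¬M → (H ∧ L) = T → T = T
(¬N ⊕ ¬V) ↔ (¬M → (H ∧ L)) = T ↔ T = T
So S2 is true.

S3: In symbols: ¬((¬H ⊕ (V → N)) ∨ Q)

¬H = ¬T = F
V → N = T → F = F
¬H ⊕ (V → N) = F ⊕ F = F
(¬H ⊕ (V → N)) ∨ Q = F ∨ F = F
¬((¬H ⊕ (V → N)) ∨ Q) = ¬F = T
Hence S3 is true.

True statements: 3.

3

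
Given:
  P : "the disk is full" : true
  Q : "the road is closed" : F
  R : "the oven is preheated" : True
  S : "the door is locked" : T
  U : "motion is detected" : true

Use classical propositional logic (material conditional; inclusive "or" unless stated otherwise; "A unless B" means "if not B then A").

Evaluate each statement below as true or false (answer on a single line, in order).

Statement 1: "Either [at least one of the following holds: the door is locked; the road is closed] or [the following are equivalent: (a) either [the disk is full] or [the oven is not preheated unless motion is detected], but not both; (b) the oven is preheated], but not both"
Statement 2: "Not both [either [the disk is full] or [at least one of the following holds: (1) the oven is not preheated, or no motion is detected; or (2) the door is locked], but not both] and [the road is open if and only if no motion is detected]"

Statement 1 T, Statement 2 T

Statement 1: Formalization: (S | Q) xor ((P xor (~R | U)) <-> R)

S | Q = T | F = T
~R = ~T = F
~R | U = F | T = T
P xor (~R | U) = T xor T = F
(P xor (~R | U)) <-> R = F <-> T = F
(S | Q) xor ((P xor (~R | U)) <-> R) = T xor F = T
Thus Statement 1 is true.

Statement 2: Parsed as (P xor ((~R | ~U) | S)) nand (~Q <-> ~U)

~R = ~T = F
~U = ~T = F
~R | ~U = F | F = F
(~R | ~U) | S = F | T = T
P xor ((~R | ~U) | S) = T xor T = F
~Q = ~F = T
~U = ~T = F
~Q <-> ~U = T <-> F = F
(P xor ((~R | ~U) | S)) nand (~Q <-> ~U) = F nand F = T
So Statement 2 is true.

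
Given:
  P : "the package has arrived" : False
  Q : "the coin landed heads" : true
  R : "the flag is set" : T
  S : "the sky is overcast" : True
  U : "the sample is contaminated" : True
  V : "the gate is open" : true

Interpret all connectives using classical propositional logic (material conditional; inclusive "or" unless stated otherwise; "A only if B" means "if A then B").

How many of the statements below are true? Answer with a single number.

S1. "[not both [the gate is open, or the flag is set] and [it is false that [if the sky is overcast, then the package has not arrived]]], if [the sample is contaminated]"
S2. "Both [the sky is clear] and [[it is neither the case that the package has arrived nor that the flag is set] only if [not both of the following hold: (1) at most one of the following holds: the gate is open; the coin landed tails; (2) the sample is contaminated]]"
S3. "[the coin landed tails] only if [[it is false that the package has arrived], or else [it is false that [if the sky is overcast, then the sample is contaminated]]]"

2

S1: Parsed as U -> ((V or R) nand not (S -> not P))

V or R = True or True = True
not P = not False = True
S -> not P = True -> True = True
not (S -> not P) = not True = False
(V or R) nand not (S -> not P) = True nand False = True
U -> ((V or R) nand not (S -> not P)) = True -> True = True
Thus S1 is true.

S2: Parsed as not S and ((P nor R) -> ((V nand not Q) nand U))

not S = not True = False
P nor R = False nor True = False
not Q = not True = False
V nand not Q = True nand False = True
(V nand not Q) nand U = True nand True = False
(P nor R) -> ((V nand not Q) nand U) = False -> False = True
not S and ((P nor R) -> ((V nand not Q) nand U)) = False and True = False
So S2 is false.

S3: In symbols: not Q -> (not P or not (S -> U))

not Q = not True = False
not P = not False = True
S -> U = True -> True = True
not (S -> U) = not True = False
not P or not (S -> U) = True or False = True
not Q -> (not P or not (S -> U)) = False -> True = True
So S3 is true.

Count: 2.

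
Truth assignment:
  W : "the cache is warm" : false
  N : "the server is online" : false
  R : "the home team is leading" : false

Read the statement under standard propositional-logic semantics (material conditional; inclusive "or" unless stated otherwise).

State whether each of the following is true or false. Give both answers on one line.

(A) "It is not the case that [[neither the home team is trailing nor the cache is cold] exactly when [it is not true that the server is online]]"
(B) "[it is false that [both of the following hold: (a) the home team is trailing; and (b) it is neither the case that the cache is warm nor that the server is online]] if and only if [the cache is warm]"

(A) True / (B) True

(A): Parsed as ~((~R nor ~W) <-> ~N)

~R = ~F = T
~W = ~F = T
~R nor ~W = T nor T = F
~N = ~F = T
(~R nor ~W) <-> ~N = F <-> T = F
~((~R nor ~W) <-> ~N) = ~F = T
Thus (A) is true.

(B): In symbols: ~(~R & (W nor N)) <-> W

~R = ~F = T
W nor N = F nor F = T
~R & (W nor N) = T & T = T
~(~R & (W nor N)) = ~T = F
~(~R & (W nor N)) <-> W = F <-> F = T
So (B) is true.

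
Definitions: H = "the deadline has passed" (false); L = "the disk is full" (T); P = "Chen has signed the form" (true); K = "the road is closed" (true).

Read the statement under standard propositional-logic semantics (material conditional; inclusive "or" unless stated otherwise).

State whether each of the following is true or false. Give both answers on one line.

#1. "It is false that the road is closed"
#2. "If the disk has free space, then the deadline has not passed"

#1 False, #2 True

#1: This is ¬K.

¬K = ¬T = F
Thus #1 is false.

#2: In symbols: ¬L → ¬H

¬L = ¬T = F
¬H = ¬F = T
¬L → ¬H = F → T = T
Hence #2 is true.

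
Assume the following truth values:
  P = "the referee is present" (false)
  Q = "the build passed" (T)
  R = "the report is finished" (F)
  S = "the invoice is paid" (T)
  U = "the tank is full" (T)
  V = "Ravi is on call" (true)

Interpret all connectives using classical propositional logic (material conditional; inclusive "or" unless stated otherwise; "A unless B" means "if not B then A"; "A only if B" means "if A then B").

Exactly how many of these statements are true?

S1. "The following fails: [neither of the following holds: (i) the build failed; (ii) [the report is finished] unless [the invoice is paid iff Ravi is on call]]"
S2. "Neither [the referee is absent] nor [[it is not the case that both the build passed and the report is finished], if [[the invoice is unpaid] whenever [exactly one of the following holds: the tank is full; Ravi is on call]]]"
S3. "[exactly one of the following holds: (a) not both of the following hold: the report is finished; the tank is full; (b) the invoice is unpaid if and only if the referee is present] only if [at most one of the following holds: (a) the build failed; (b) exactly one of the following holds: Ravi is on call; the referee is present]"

S1: This is ~(~Q nor (R | (S <-> V))).

~Q = ~T = F
S <-> V = T <-> T = T
R | (S <-> V) = F | T = T
~Q nor (R | (S <-> V)) = F nor T = F
~(~Q nor (R | (S <-> V))) = ~F = T
Thus S1 is true.

S2: Parsed as ~P nor (((U xor V) -> ~S) -> (Q nand R))

~P = ~F = T
U xor V = T xor T = F
~S = ~T = F
(U xor V) -> ~S = F -> F = T
Q nand R = T nand F = T
((U xor V) -> ~S) -> (Q nand R) = T -> T = T
~P nor (((U xor V) -> ~S) -> (Q nand R)) = T nor T = F
Hence S2 is false.

S3: Parsed as ((R nand U) xor (~S <-> P)) -> (~Q nand (V xor P))

R nand U = F nand T = T
~S = ~T = F
~S <-> P = F <-> F = T
(R nand U) xor (~S <-> P) = T xor T = F
~Q = ~T = F
V xor P = T xor F = T
~Q nand (V xor P) = F nand T = T
((R nand U) xor (~S <-> P)) -> (~Q nand (V xor P)) = F -> T = T
Thus S3 is true.

True statements: 2 (S1, S3).

2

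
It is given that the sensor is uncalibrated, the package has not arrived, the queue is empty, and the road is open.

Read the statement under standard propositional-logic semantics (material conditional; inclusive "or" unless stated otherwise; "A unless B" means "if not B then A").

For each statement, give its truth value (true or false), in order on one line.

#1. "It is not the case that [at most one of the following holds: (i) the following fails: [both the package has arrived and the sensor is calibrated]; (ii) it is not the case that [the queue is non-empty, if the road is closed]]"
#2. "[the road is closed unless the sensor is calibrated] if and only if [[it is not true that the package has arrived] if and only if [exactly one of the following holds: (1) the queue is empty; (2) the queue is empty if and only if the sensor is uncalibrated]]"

#1 false / #2 true

Let Q = "the package has arrived" (False), P = "the sensor is calibrated" (False), S = "the road is closed" (False), R = "the queue is empty" (True).

#1: Formalization: not (not (Q and P) nand not (S -> not R))

Q and P = False and False = False
not (Q and P) = not False = True
not R = not True = False
S -> not R = False -> False = True
not (S -> not R) = not True = False
not (Q and P) nand not (S -> not R) = True nand False = True
not (not (Q and P) nand not (S -> not R)) = not True = False
Hence #1 is false.

#2: This is (S or P) iff (not Q iff (R xor (R iff not P))).

S or P = False or False = False
not Q = not False = True
not P = not False = True
R iff not P = True iff True = True
R xor (R iff not P) = True xor True = False
not Q iff (R xor (R iff not P)) = True iff False = False
(S or P) iff (not Q iff (R xor (R iff not P))) = False iff False = True
Thus #2 is true.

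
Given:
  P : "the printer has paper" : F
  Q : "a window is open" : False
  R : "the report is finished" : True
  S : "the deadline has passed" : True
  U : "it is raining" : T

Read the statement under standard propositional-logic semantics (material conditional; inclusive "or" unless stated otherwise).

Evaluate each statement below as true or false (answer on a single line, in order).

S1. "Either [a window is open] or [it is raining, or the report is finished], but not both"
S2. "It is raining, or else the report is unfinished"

S1 T / S2 T

S1: In symbols: Q ⊕ (U ∨ R)

U ∨ R = T ∨ T = T
Q ⊕ (U ∨ R) = F ⊕ T = T
So S1 is true.

S2: In symbols: U ∨ ¬R

¬R = ¬T = F
U ∨ ¬R = T ∨ F = T
So S2 is true.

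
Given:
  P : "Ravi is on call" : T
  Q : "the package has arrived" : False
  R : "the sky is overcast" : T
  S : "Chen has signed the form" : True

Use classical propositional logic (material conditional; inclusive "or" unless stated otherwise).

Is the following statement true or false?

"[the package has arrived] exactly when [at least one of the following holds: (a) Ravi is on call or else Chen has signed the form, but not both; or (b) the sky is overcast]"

Values: Q=F, P=T, S=T, R=T.
This is Q ↔ ((P ⊕ S) ∨ R).

P ⊕ S = T ⊕ T = F
(P ⊕ S) ∨ R = F ∨ T = T
Q ↔ ((P ⊕ S) ∨ R) = F ↔ T = F

The statement is false.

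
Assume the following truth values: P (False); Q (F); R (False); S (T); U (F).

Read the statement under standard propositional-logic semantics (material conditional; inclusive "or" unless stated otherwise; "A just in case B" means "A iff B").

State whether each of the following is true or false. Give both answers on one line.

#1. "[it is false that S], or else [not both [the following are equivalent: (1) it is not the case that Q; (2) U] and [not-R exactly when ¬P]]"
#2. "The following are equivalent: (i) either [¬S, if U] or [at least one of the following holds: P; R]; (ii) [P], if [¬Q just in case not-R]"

#1: Parsed as ¬S ∨ ((¬Q ↔ U) ↑ (¬R ↔ ¬P))

¬S = ¬T = F
¬Q = ¬F = T
¬Q ↔ U = T ↔ F = F
¬R = ¬F = T
¬P = ¬F = T
¬R ↔ ¬P = T ↔ T = T
(¬Q ↔ U) ↑ (¬R ↔ ¬P) = F ↑ T = T
¬S ∨ ((¬Q ↔ U) ↑ (¬R ↔ ¬P)) = F ∨ T = T
Hence #1 is true.

#2: This is ((U → ¬S) ∨ (P ∨ R)) ↔ ((¬Q ↔ ¬R) → P).

¬S = ¬T = F
U → ¬S = F → F = T
P ∨ R = F ∨ F = F
(U → ¬S) ∨ (P ∨ R) = T ∨ F = T
¬Q = ¬F = T
¬R = ¬F = T
¬Q ↔ ¬R = T ↔ T = T
(¬Q ↔ ¬R) → P = T → F = F
((U → ¬S) ∨ (P ∨ R)) ↔ ((¬Q ↔ ¬R) → P) = T ↔ F = F
Thus #2 is false.

#1 True / #2 False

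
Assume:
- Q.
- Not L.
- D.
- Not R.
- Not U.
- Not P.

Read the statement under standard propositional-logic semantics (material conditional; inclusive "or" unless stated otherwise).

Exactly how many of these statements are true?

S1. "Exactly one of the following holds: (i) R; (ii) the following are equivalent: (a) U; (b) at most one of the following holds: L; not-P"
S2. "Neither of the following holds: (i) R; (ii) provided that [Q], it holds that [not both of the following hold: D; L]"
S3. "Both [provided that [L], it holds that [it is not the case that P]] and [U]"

S1: Parsed as R xor (U <-> (L nand ~P))

~P = ~F = T
L nand ~P = F nand T = T
U <-> (L nand ~P) = F <-> T = F
R xor (U <-> (L nand ~P)) = F xor F = F
So S1 is false.

S2: Formalization: R nor (Q -> (D nand L))

D nand L = T nand F = T
Q -> (D nand L) = T -> T = T
R nor (Q -> (D nand L)) = F nor T = F
So S2 is false.

S3: Formalization: (L -> ~P) & U

~P = ~F = T
L -> ~P = F -> T = T
(L -> ~P) & U = T & F = F
Hence S3 is false.

True statements: 0 (none).

0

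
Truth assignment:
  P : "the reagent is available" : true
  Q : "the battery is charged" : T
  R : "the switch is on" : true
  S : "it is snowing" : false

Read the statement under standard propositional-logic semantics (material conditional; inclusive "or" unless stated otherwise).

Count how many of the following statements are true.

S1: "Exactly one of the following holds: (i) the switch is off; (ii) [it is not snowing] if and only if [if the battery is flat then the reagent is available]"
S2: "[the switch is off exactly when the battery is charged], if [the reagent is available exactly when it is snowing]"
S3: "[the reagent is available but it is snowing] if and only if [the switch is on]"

2

S1: Formalization: ¬R ⊕ (¬S ↔ (¬Q → P))

¬R = ¬T = F
¬S = ¬F = T
¬Q = ¬T = F
¬Q → P = F → T = T
¬S ↔ (¬Q → P) = T ↔ T = T
¬R ⊕ (¬S ↔ (¬Q → P)) = F ⊕ T = T
So S1 is true.

S2: This is (P ↔ S) → (¬R ↔ Q).

P ↔ S = T ↔ F = F
¬R = ¬T = F
¬R ↔ Q = F ↔ T = F
(P ↔ S) → (¬R ↔ Q) = F → F = T
Thus S2 is true.

S3: This is (P ∧ S) ↔ R.

P ∧ S = T ∧ F = F
(P ∧ S) ↔ R = F ↔ T = F
So S3 is false.

2 of the 3 statements are true.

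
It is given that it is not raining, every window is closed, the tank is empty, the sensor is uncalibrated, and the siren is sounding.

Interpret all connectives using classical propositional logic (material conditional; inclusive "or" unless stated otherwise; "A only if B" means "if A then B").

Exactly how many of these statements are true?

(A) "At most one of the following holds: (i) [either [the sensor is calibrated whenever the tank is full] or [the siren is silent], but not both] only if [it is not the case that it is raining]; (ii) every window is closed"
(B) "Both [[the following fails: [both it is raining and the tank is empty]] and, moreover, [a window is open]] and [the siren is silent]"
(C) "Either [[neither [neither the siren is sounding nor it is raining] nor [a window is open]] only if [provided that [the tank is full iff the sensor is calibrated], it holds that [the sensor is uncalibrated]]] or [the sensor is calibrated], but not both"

1

Let S = "the tank is full" (False), U = "the sensor is calibrated" (False), N = "the siren is sounding" (True), H = "it is raining" (False), M = "a window is open" (False).

(A): Formalization: (((S -> U) xor not N) -> not H) nand not M

S -> U = False -> False = True
not N = not True = False
(S -> U) xor not N = True xor False = True
not H = not False = True
((S -> U) xor not N) -> not H = True -> True = True
not M = not False = True
(((S -> U) xor not N) -> not H) nand not M = True nand True = False
Hence (A) is false.

(B): Formalization: (not (H and not S) and M) and not N

not S = not False = True
H and not S = False and True = False
not (H and not S) = not False = True
not (H and not S) and M = True and False = False
not N = not True = False
(not (H and not S) and M) and not N = False and False = False
Thus (B) is false.

(C): Parsed as (((N nor H) nor M) -> ((S iff U) -> not U)) xor U

N nor H = True nor False = False
(N nor H) nor M = False nor False = True
S iff U = False iff False = True
not U = not False = True
(S iff U) -> not U = True -> True = True
((N nor H) nor M) -> ((S iff U) -> not U) = True -> True = True
(((N nor H) nor M) -> ((S iff U) -> not U)) xor U = True xor False = True
Hence (C) is true.

1 of the 3 statements is true ((C)).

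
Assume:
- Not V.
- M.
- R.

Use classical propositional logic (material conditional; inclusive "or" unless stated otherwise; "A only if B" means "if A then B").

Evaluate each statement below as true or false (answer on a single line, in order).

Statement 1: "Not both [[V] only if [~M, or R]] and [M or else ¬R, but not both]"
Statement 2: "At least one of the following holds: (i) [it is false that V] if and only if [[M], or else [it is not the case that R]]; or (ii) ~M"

Statement 1: Formalization: (V → (¬M ∨ R)) ↑ (M ⊕ ¬R)

¬M = ¬T = F
¬M ∨ R = F ∨ T = T
V → (¬M ∨ R) = F → T = T
¬R = ¬T = F
M ⊕ ¬R = T ⊕ F = T
(V → (¬M ∨ R)) ↑ (M ⊕ ¬R) = T ↑ T = F
Hence Statement 1 is false.

Statement 2: Parsed as (¬V ↔ (M ∨ ¬R)) ∨ ¬M

¬V = ¬F = T
¬R = ¬T = F
M ∨ ¬R = T ∨ F = T
¬V ↔ (M ∨ ¬R) = T ↔ T = T
¬M = ¬T = F
(¬V ↔ (M ∨ ¬R)) ∨ ¬M = T ∨ F = T
So Statement 2 is true.

Statement 1 false; Statement 2 true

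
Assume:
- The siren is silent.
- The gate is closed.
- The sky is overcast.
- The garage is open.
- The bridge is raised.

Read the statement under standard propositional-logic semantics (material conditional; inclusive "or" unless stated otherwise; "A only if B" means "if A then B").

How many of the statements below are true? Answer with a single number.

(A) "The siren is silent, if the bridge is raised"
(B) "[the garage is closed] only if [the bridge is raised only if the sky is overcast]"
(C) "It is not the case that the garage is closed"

3

Let M = "the bridge is raised" (True), Q = "the siren is sounding" (False), S = "the garage is closed" (False), V = "the sky is overcast" (True).

(A): This is M -> not Q.

not Q = not False = True
M -> not Q = True -> True = True
So (A) is true.

(B): Parsed as S -> (M -> V)

M -> V = True -> True = True
S -> (M -> V) = False -> True = True
Thus (B) is true.

(C): In symbols: not S

not S = not False = True
Hence (C) is true.

True statements: 3 ((A), (B), (C)).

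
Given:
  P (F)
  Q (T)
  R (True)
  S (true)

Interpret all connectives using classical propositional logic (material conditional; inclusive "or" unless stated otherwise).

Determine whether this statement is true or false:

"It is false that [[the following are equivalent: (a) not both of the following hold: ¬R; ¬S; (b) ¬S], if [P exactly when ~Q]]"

In symbols: ¬((P ↔ ¬Q) → ((¬R ↑ ¬S) ↔ ¬S))

¬Q = ¬T = F
P ↔ ¬Q = F ↔ F = T
¬R = ¬T = F
¬S = ¬T = F
¬R ↑ ¬S = F ↑ F = T
¬S = ¬T = F
(¬R ↑ ¬S) ↔ ¬S = T ↔ F = F
(P ↔ ¬Q) → ((¬R ↑ ¬S) ↔ ¬S) = T → F = F
¬((P ↔ ¬Q) → ((¬R ↑ ¬S) ↔ ¬S)) = ¬F = T

True.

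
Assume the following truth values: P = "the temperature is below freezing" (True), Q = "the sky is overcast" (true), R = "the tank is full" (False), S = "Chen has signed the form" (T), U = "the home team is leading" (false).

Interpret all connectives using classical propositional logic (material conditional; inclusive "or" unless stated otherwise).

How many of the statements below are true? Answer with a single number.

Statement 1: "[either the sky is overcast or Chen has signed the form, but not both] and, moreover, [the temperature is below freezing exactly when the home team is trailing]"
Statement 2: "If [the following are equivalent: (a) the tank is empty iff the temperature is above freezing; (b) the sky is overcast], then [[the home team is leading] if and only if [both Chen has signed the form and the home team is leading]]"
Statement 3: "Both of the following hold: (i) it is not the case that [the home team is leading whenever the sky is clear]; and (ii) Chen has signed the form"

1

Statement 1: This is (Q ⊕ S) ∧ (P ↔ ¬U).

Q ⊕ S = T ⊕ T = F
¬U = ¬F = T
P ↔ ¬U = T ↔ T = T
(Q ⊕ S) ∧ (P ↔ ¬U) = F ∧ T = F
Thus Statement 1 is false.

Statement 2: Parsed as ((¬R ↔ ¬P) ↔ Q) → (U ↔ (S ∧ U))

¬R = ¬F = T
¬P = ¬T = F
¬R ↔ ¬P = T ↔ F = F
(¬R ↔ ¬P) ↔ Q = F ↔ T = F
S ∧ U = T ∧ F = F
U ↔ (S ∧ U) = F ↔ F = T
((¬R ↔ ¬P) ↔ Q) → (U ↔ (S ∧ U)) = F → T = T
Thus Statement 2 is true.

Statement 3: In symbols: ¬(¬Q → U) ∧ S

¬Q = ¬T = F
¬Q → U = F → F = T
¬(¬Q → U) = ¬T = F
¬(¬Q → U) ∧ S = F ∧ T = F
Thus Statement 3 is false.

Count: 1.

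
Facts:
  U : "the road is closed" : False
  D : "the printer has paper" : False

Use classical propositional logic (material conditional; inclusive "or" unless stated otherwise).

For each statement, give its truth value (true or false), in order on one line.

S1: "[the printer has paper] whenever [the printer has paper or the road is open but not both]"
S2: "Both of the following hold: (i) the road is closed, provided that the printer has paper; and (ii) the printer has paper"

S1: Parsed as (D xor ~U) -> D

~U = ~F = T
D xor ~U = F xor T = T
(D xor ~U) -> D = T -> F = F
So S1 is false.

S2: Parsed as (D -> U) & D

D -> U = F -> F = T
(D -> U) & D = T & F = F
Thus S2 is false.

S1 false / S2 false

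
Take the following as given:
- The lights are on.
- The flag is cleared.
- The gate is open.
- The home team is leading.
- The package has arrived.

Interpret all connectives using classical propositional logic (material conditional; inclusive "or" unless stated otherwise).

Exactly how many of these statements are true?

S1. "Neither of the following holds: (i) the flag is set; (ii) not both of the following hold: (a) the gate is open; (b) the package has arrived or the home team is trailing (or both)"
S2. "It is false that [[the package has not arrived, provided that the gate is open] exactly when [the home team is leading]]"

Let Q = "the flag is set" (F), R = "the gate is open" (T), U = "the package has arrived" (T), S = "the home team is leading" (T).

S1: Formalization: Q nor (R nand (U | ~S))

~S = ~T = F
U | ~S = T | F = T
R nand (U | ~S) = T nand T = F
Q nor (R nand (U | ~S)) = F nor F = T
Thus S1 is true.

S2: Formalization: ~((R -> ~U) <-> S)

~U = ~T = F
R -> ~U = T -> F = F
(R -> ~U) <-> S = F <-> T = F
~((R -> ~U) <-> S) = ~F = T
Thus S2 is true.

Count: 2.

2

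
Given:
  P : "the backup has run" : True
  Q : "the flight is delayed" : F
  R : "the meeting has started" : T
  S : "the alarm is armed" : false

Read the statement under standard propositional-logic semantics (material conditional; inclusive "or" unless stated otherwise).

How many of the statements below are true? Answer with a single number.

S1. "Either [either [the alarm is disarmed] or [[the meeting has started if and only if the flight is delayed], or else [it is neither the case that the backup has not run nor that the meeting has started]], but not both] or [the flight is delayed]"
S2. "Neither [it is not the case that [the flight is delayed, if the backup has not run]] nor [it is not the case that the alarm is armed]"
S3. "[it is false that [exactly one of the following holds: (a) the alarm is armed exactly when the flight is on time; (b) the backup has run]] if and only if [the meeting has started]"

S1: Parsed as (~S xor ((R <-> Q) | (~P nor R))) | Q

~S = ~F = T
R <-> Q = T <-> F = F
~P = ~T = F
~P nor R = F nor T = F
(R <-> Q) | (~P nor R) = F | F = F
~S xor ((R <-> Q) | (~P nor R)) = T xor F = T
(~S xor ((R <-> Q) | (~P nor R))) | Q = T | F = T
Hence S1 is true.

S2: Formalization: ~(~P -> Q) nor ~S

~P = ~T = F
~P -> Q = F -> F = T
~(~P -> Q) = ~T = F
~S = ~F = T
~(~P -> Q) nor ~S = F nor T = F
Thus S2 is false.

S3: This is ~((S <-> ~Q) xor P) <-> R.

~Q = ~F = T
S <-> ~Q = F <-> T = F
(S <-> ~Q) xor P = F xor T = T
~((S <-> ~Q) xor P) = ~T = F
~((S <-> ~Q) xor P) <-> R = F <-> T = F
Thus S3 is false.

Count: 1.

1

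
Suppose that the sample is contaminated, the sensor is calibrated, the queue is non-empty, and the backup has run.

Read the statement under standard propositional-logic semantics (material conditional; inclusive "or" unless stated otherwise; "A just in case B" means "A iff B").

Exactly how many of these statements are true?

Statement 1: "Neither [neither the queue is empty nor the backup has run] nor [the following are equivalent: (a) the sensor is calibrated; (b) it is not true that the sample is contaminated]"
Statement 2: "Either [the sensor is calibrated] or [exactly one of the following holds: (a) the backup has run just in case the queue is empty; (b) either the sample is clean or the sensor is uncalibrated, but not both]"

Let R = "the queue is empty" (False), S = "the backup has run" (True), Q = "the sensor is calibrated" (True), P = "the sample is contaminated" (True).

Statement 1: In symbols: (R nor S) nor (Q iff not P)

R nor S = False nor True = False
not P = not True = False
Q iff not P = True iff False = False
(R nor S) nor (Q iff not P) = False nor False = True
So Statement 1 is true.

Statement 2: In symbols: Q or ((S iff R) xor (not P xor not Q))

S iff R = True iff False = False
not P = not True = False
not Q = not True = False
not P xor not Q = False xor False = False
(S iff R) xor (not P xor not Q) = False xor False = False
Q or ((S iff R) xor (not P xor not Q)) = True or False = True
Hence Statement 2 is true.

True statements: 2 (Statement 1, Statement 2).

2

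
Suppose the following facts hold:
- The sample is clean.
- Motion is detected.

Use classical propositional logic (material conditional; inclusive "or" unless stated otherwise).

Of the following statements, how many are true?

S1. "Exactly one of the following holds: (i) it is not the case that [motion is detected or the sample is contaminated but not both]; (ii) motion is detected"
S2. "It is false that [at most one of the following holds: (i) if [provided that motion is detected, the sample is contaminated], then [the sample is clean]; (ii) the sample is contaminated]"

Let Q = "motion is detected" (True), P = "the sample is contaminated" (False).

S1: In symbols: not (Q xor P) xor Q

Q xor P = True xor False = True
not (Q xor P) = not True = False
not (Q xor P) xor Q = False xor True = True
Thus S1 is true.

S2: Parsed as not (((Q -> P) -> not P) nand P)

Q -> P = True -> False = False
not P = not False = True
(Q -> P) -> not P = False -> True = True
((Q -> P) -> not P) nand P = True nand False = True
not (((Q -> P) -> not P) nand P) = not True = False
Hence S2 is false.

True statements: 1.

1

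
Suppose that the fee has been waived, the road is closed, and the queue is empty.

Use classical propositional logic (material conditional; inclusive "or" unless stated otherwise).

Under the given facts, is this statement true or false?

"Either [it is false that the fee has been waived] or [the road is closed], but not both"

Let S = "the fee has been waived" (T), W = "the road is closed" (T).
Formalization: ¬S ⊕ W

¬S = ¬T = F
¬S ⊕ W = F ⊕ T = T

True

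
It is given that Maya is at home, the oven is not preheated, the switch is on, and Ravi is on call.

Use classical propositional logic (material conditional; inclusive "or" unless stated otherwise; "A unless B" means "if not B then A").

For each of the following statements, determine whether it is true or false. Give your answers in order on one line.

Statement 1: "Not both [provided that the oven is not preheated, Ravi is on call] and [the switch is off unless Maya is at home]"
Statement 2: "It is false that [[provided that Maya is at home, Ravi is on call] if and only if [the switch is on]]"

Statement 1 false / Statement 2 false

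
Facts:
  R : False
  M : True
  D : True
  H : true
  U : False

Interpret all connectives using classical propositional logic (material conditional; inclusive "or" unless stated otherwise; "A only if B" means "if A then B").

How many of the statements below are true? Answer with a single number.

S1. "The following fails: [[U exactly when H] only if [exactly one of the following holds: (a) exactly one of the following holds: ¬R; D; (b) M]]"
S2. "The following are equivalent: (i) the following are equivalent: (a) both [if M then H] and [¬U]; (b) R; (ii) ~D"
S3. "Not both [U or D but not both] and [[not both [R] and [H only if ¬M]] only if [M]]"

S1: Formalization: ~((U <-> H) -> ((~R xor D) xor M))

U <-> H = F <-> T = F
~R = ~F = T
~R xor D = T xor T = F
(~R xor D) xor M = F xor T = T
(U <-> H) -> ((~R xor D) xor M) = F -> T = T
~((U <-> H) -> ((~R xor D) xor M)) = ~T = F
Thus S1 is false.

S2: Formalization: (((M -> H) & ~U) <-> R) <-> ~D

M -> H = T -> T = T
~U = ~F = T
(M -> H) & ~U = T & T = T
((M -> H) & ~U) <-> R = T <-> F = F
~D = ~T = F
(((M -> H) & ~U) <-> R) <-> ~D = F <-> F = T
Thus S2 is true.

S3: Parsed as (U xor D) nand ((R nand (H -> ~M)) -> M)

U xor D = F xor T = T
~M = ~T = F
H -> ~M = T -> F = F
R nand (H -> ~M) = F nand F = T
(R nand (H -> ~M)) -> M = T -> T = T
(U xor D) nand ((R nand (H -> ~M)) -> M) = T nand T = F
So S3 is false.

1 of the 3 statements is true.

1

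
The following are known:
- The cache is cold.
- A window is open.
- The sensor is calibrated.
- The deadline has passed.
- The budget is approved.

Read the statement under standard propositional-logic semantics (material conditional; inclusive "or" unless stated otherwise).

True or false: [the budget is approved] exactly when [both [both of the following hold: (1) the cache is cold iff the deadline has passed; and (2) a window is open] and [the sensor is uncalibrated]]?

False.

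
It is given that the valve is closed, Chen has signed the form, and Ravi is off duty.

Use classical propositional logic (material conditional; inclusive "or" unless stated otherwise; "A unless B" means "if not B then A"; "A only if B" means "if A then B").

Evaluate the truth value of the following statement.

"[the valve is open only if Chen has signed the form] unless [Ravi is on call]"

Let P = "the valve is open" (False), Q = "Chen has signed the form" (True), R = "Ravi is on call" (False).
In symbols: (P -> Q) or R

P -> Q = False -> True = True
(P -> Q) or R = True or False = True

True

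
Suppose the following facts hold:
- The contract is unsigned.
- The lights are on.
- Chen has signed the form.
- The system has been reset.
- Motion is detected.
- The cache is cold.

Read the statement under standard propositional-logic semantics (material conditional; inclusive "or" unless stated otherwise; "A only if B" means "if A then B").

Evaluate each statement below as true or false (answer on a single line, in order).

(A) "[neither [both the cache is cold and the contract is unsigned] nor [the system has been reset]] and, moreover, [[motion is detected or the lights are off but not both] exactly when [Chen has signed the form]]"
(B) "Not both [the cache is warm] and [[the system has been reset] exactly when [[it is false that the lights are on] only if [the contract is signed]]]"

(A) False, (B) True

Let W = "the cache is warm" (F), L = "the contract is signed" (F), G = "the system has been reset" (T), H = "motion is detected" (T), R = "the lights are on" (T), Q = "Chen has signed the form" (T).

(A): Formalization: ((~W & ~L) nor G) & ((H xor ~R) <-> Q)

~W = ~F = T
~L = ~F = T
~W & ~L = T & T = T
(~W & ~L) nor G = T nor T = F
~R = ~T = F
H xor ~R = T xor F = T
(H xor ~R) <-> Q = T <-> T = T
((~W & ~L) nor G) & ((H xor ~R) <-> Q) = F & T = F
So (A) is false.

(B): Formalization: W nand (G <-> (~R -> L))

~R = ~T = F
~R -> L = F -> F = T
G <-> (~R -> L) = T <-> T = T
W nand (G <-> (~R -> L)) = F nand T = T
Thus (B) is true.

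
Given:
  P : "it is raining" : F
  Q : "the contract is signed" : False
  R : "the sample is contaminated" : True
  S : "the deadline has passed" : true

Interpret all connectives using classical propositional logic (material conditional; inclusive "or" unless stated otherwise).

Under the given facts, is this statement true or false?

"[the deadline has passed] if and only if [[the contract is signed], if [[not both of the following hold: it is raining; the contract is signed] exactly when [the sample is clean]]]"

Values: S=T, P=F, Q=F, R=T.
Formalization: S <-> (((P nand Q) <-> ~R) -> Q)

P nand Q = F nand F = T
~R = ~T = F
(P nand Q) <-> ~R = T <-> F = F
((P nand Q) <-> ~R) -> Q = F -> F = T
S <-> (((P nand Q) <-> ~R) -> Q) = T <-> T = T

True.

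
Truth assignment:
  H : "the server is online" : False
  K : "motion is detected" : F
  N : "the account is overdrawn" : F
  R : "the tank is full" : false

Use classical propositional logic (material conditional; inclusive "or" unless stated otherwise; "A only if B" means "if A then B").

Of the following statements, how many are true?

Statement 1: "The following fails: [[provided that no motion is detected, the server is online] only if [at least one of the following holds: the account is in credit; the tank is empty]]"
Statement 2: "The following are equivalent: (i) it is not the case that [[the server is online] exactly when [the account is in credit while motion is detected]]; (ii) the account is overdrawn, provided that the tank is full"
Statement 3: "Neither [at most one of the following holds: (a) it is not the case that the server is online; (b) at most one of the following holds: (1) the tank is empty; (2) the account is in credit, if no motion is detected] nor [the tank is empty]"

0

Statement 1: In symbols: not ((not K -> H) -> (not N or not R))

not K = not False = True
not K -> H = True -> False = False
not N = not False = True
not R = not False = True
not N or not R = True or True = True
(not K -> H) -> (not N or not R) = False -> True = True
not ((not K -> H) -> (not N or not R)) = not True = False
Thus Statement 1 is false.

Statement 2: In symbols: not (H iff (not N and K)) iff (R -> N)

not N = not False = True
not N and K = True and False = False
H iff (not N and K) = False iff False = True
not (H iff (not N and K)) = not True = False
R -> N = False -> False = True
not (H iff (not N and K)) iff (R -> N) = False iff True = False
So Statement 2 is false.

Statement 3: Parsed as (not H nand (not R nand (not K -> not N))) nor not R

not H = not False = True
not R = not False = True
not K = not False = True
not N = not False = True
not K -> not N = True -> True = True
not R nand (not K -> not N) = True nand True = False
not H nand (not R nand (not K -> not N)) = True nand False = True
not R = not False = True
(not H nand (not R nand (not K -> not N))) nor not R = True nor True = False
Thus Statement 3 is false.

True statements: 0 (none).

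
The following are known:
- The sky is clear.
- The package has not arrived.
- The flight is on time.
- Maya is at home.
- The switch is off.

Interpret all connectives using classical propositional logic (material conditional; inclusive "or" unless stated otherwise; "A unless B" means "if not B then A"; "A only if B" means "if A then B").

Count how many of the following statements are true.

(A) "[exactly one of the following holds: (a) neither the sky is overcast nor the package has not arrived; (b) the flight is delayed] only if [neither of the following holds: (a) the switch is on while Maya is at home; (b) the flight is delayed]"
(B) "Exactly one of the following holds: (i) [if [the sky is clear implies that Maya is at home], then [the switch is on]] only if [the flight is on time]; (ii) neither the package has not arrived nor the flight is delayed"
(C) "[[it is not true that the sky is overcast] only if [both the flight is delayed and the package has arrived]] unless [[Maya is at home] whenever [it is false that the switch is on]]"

3

Let W = "the sky is overcast" (False), L = "the package has arrived" (False), N = "the flight is delayed" (False), K = "the switch is on" (False), U = "Maya is at home" (True).

(A): This is ((W nor not L) xor N) -> ((K and U) nor N).

not L = not False = True
W nor not L = False nor True = False
(W nor not L) xor N = False xor False = False
K and U = False and True = False
(K and U) nor N = False nor False = True
((W nor not L) xor N) -> ((K and U) nor N) = False -> True = True
Thus (A) is true.

(B): In symbols: (((not W -> U) -> K) -> not N) xor (not L nor N)

not W = not False = True
not W -> U = True -> True = True
(not W -> U) -> K = True -> False = False
not N = not False = True
((not W -> U) -> K) -> not N = False -> True = True
not L = not False = True
not L nor N = True nor False = False
(((not W -> U) -> K) -> not N) xor (not L nor N) = True xor False = True
So (B) is true.

(C): In symbols: (not W -> (N and L)) or (not K -> U)

not W = not False = True
N and L = False and False = False
not W -> (N and L) = True -> False = False
not K = not False = True
not K -> U = True -> True = True
(not W -> (N and L)) or (not K -> U) = False or True = True
Thus (C) is true.

True statements: 3.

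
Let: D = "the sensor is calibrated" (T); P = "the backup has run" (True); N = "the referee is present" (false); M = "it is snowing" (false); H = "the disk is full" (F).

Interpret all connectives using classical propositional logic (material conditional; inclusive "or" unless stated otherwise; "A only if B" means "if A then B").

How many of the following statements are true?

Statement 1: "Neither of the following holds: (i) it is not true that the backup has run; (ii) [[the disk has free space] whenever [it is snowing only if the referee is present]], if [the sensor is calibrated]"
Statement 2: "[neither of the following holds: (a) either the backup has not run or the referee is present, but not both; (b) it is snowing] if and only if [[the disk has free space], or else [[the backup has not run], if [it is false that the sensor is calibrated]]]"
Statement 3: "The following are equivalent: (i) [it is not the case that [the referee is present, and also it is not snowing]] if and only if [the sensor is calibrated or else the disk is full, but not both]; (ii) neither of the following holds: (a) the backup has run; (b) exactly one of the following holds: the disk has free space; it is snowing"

1

Statement 1: Formalization: ¬P ↓ (D → ((M → N) → ¬H))

¬P = ¬T = F
M → N = F → F = T
¬H = ¬F = T
(M → N) → ¬H = T → T = T
D → ((M → N) → ¬H) = T → T = T
¬P ↓ (D → ((M → N) → ¬H)) = F ↓ T = F
So Statement 1 is false.

Statement 2: Parsed as ((¬P ⊕ N) ↓ M) ↔ (¬H ∨ (¬D → ¬P))

¬P = ¬T = F
¬P ⊕ N = F ⊕ F = F
(¬P ⊕ N) ↓ M = F ↓ F = T
¬H = ¬F = T
¬D = ¬T = F
¬P = ¬T = F
¬D → ¬P = F → F = T
¬H ∨ (¬D → ¬P) = T ∨ T = T
((¬P ⊕ N) ↓ M) ↔ (¬H ∨ (¬D → ¬P)) = T ↔ T = T
Hence Statement 2 is true.

Statement 3: Parsed as (¬(N ∧ ¬M) ↔ (D ⊕ H)) ↔ (P ↓ (¬H ⊕ M))

¬M = ¬F = T
N ∧ ¬M = F ∧ T = F
¬(N ∧ ¬M) = ¬F = T
D ⊕ H = T ⊕ F = T
¬(N ∧ ¬M) ↔ (D ⊕ H) = T ↔ T = T
¬H = ¬F = T
¬H ⊕ M = T ⊕ F = T
P ↓ (¬H ⊕ M) = T ↓ T = F
(¬(N ∧ ¬M) ↔ (D ⊕ H)) ↔ (P ↓ (¬H ⊕ M)) = T ↔ F = F
Thus Statement 3 is false.

True statements: 1.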